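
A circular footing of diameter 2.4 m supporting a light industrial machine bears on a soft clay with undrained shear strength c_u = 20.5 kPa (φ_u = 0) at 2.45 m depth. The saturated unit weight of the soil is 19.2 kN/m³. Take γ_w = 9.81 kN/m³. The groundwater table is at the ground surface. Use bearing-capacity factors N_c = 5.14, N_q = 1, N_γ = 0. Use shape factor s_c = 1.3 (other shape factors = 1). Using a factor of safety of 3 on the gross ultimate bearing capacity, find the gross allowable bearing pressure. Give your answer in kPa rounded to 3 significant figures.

q_all ≈ 53.3 kPa

With the water table at the surface the whole profile is submerged: γ' = 19.2 − 9.81 = 9.39 kN/m³, so q = γ'·D_f = 23.005 kPa.
q_ult = c·N_c·s_c + q·N_q
     = 20.5 × 5.14 × 1.3 + 23.005 × 1
     = 136.98 + 23.005 = 159.99 kPa.
q_all = 159.99 / 3 = 53.329 kPa.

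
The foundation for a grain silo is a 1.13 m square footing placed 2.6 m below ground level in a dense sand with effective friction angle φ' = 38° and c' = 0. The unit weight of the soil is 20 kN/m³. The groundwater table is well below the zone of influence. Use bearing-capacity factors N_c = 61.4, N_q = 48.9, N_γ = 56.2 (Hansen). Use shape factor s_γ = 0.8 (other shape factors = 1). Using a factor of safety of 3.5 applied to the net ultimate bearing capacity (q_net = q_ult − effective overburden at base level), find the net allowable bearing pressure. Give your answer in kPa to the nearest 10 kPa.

q = γ·D_f = 20 × 2.6 = 52 kPa.
q·N_q = 52 × 48.9 = 2542.8 kPa
0.5·γ·B·N_γ·s_γ = 0.5 × 20 × 1.13 × 56.2 × 0.8 = 508.05 kPa
q_ult = 2542.8 + 508.05 = 3050.8 kPa.
Net ultimate: q_net = 3050.8 − 52 = 2998.8 kPa.
q_all(net) = 2998.8 / 3.5 = 856.81 kPa.

q_all(net) ≈ 860 kPa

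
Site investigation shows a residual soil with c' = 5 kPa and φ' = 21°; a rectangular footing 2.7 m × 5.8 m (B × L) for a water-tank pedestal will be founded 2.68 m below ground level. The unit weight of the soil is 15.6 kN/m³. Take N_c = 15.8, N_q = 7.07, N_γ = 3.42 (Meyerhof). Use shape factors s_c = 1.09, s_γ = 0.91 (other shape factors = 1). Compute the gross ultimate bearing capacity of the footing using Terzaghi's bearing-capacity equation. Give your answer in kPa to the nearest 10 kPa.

q_ult ≈ 450 kPa

q = γ·D_f = 15.6 × 2.68 = 41.808 kPa.
c·N_c·s_c = 5 × 15.8 × 1.09 = 86.11 kPa
q·N_q = 41.808 × 7.07 = 295.58 kPa
0.5·γ·B·N_γ·s_γ = 0.5 × 15.6 × 2.7 × 3.42 × 0.91 = 65.543 kPa
q_ult = 86.11 + 295.58 + 65.543 = 447.24 kPa.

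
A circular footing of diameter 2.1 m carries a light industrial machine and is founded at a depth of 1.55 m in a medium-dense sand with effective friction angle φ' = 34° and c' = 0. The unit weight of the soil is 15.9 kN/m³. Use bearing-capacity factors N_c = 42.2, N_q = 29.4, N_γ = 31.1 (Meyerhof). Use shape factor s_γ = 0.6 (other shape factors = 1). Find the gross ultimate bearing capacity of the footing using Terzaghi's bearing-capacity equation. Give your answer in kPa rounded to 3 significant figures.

q_ult ≈ 1040 kPa

q = γ·D_f = 15.9 × 1.55 = 24.645 kPa.
q·N_q = 24.645 × 29.4 = 724.56 kPa
0.5·γ·B·N_γ·s_γ = 0.5 × 15.9 × 2.1 × 31.1 × 0.6 = 311.53 kPa
q_ult = 724.56 + 311.53 = 1036.1 kPa.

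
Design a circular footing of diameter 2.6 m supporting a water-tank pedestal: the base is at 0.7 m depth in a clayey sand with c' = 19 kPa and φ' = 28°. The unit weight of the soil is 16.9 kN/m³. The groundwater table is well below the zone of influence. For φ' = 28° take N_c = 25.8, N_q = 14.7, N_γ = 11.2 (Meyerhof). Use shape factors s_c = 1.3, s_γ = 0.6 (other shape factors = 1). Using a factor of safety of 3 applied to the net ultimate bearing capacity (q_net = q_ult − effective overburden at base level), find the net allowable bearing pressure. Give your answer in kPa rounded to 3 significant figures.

Overburden at base level: q = 16.9 × 0.7 = 11.83 kPa.
Cohesion term c·N_c·s_c = 19 × 25.8 × 1.3 = 637.26 kPa; surcharge term q·N_q = 11.83 × 14.7 = 173.9 kPa; self-weight term 0.5·γ·B·N_γ·s_γ = 0.5 × 16.9 × 2.6 × 11.2 × 0.6 = 147.64 kPa.
q_ult = 637.26 + 173.9 + 147.64 = 958.8 kPa.
Net ultimate: q_net = 958.8 − 11.83 = 946.97 kPa.
q_all(net) = 946.97 / 3 = 315.66 kPa.

q_all(net) ≈ 316 kPa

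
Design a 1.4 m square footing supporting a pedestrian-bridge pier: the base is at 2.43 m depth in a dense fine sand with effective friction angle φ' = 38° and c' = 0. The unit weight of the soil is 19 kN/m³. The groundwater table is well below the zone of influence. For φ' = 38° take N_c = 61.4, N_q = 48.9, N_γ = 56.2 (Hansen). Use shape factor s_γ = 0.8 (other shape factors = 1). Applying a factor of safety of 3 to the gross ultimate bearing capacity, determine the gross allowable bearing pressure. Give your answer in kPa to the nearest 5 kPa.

Overburden at base level: q = 19 × 2.43 = 46.17 kPa.
Surcharge term q·N_q = 46.17 × 48.9 = 2257.7 kPa; self-weight term 0.5·γ·B·N_γ·s_γ = 0.5 × 19 × 1.4 × 56.2 × 0.8 = 597.97 kPa.
q_ult = 2257.7 + 597.97 = 2855.7 kPa.
q_all = q_ult / FS = 2855.7 / 3 = 951.89 kPa.

q_all ≈ 950 kPa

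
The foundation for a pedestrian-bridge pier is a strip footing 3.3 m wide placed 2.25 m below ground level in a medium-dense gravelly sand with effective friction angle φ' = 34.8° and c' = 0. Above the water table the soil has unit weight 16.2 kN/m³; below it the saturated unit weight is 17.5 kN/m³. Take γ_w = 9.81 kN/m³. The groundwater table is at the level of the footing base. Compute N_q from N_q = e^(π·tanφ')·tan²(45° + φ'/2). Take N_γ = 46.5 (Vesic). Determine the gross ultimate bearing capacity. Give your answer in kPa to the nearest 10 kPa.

tan34.8° = 0.695, so N_q = e^(π×0.695)·tan²(62.4°) = 8.877 × 3.659 = 32.48.
q = γ·D_f = 16.2 × 2.25 = 36.45 kPa.
For the ½γBN_γ term take γ' = 17.5 − 9.81 = 7.69 kN/m³ (soil below base is submerged).
q·N_q = 36.45 × 32.48 = 1183.9 kPa
0.5·γ·B·N_γ = 0.5 × 7.69 × 3.3 × 46.5 = 590.02 kPa
q_ult = 1183.9 + 590.02 = 1773.9 kPa.

q_ult ≈ 1770 kPa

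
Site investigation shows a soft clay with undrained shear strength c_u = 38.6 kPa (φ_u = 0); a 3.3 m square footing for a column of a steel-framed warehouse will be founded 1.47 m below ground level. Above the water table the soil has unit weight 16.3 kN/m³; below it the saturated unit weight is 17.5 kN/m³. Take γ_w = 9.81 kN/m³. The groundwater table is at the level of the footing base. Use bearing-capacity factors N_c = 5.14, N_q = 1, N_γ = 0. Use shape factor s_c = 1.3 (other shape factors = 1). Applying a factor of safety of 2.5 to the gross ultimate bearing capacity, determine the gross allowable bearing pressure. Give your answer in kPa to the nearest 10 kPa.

q = γ·D_f = 16.3 × 1.47 = 23.961 kPa.
c·N_c·s_c = 38.6 × 5.14 × 1.3 = 257.93 kPa
q·N_q = 23.961 × 1 = 23.961 kPa
q_ult = 257.93 + 23.961 = 281.89 kPa.
q_all = q_ult / FS = 281.89 / 2.5 = 112.75 kPa.

q_all ≈ 110 kPa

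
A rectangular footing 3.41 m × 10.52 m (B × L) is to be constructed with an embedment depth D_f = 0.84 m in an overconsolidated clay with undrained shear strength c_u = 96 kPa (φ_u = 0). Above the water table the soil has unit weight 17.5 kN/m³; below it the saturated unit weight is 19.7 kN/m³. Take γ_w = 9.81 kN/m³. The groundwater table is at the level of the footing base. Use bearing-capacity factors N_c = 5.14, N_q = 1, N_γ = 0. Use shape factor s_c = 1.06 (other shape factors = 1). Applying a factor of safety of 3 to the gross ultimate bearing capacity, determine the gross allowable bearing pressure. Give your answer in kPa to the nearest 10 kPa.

q_all ≈ 180 kPa

Effective surcharge at the founding depth q = γ·D_f = 17.5 × 0.84 = 14.7 kPa.
q_ult = c·N_c·s_c + q·N_q
     = 96 × 5.14 × 1.06 + 14.7 × 1
     = 523.05 + 14.7 = 537.75 kPa.
q_all = q_ult / FS = 537.75 / 3 = 179.25 kPa.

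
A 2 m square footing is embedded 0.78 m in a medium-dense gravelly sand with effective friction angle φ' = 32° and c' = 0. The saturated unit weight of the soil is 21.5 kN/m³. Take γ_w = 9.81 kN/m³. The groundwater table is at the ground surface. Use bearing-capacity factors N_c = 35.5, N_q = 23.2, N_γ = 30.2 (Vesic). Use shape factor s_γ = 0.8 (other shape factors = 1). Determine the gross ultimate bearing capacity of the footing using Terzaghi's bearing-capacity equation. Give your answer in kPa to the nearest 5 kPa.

q_ult ≈ 495 kPa

With the water table at the surface the whole profile is submerged: γ' = 21.5 − 9.81 = 11.69 kN/m³, so q = γ'·D_f = 9.1182 kPa; the same γ' applies in the ½γBN_γ term.
q_ult = q·N_q + 0.5·γ·B·N_γ·s_γ
     = 9.1182 × 23.2 + 0.5 × 11.69 × 2 × 30.2 × 0.8
     = 211.54 + 282.43 = 493.97 kPa.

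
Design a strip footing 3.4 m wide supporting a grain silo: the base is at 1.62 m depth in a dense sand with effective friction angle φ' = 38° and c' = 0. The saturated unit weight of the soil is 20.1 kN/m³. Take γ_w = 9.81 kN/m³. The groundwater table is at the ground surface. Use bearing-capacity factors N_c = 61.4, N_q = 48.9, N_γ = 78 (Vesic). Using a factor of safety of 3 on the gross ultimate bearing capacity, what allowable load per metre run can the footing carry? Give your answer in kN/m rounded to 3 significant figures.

γ' = 20.1 − 9.81 = 10.29 kN/m³ (submerged throughout). q = 10.29 × 1.62 = 16.67 kPa; the same γ' applies in the ½γBN_γ term.
q·N_q = 16.67 × 48.9 = 815.15 kPa
0.5·γ·B·N_γ = 0.5 × 10.29 × 3.4 × 78 = 1364.5 kPa
q_ult = 815.15 + 1364.5 = 2179.6 kPa.
Gross allowable pressure q_all = 2179.6 / 3 = 726.54 kPa.
Allowable wall load = q_all × B = 726.54 × 3.4 = 2470.2 kN per metre run.

≈ 2470 kN/m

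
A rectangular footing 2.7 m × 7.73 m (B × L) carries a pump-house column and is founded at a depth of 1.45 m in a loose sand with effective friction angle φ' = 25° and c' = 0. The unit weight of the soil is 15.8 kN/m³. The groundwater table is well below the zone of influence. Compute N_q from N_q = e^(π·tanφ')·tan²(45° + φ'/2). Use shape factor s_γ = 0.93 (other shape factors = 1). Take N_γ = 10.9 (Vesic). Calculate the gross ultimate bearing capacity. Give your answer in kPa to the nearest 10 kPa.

q_ult ≈ 460 kPa

tan25° = 0.4663, so N_q = e^(π×0.4663)·tan²(57.5°) = 4.327 × 2.464 = 10.66.
q = γ·D_f = 15.8 × 1.45 = 22.91 kPa.
q·N_q = 22.91 × 10.662 = 244.27 kPa
0.5·γ·B·N_γ·s_γ = 0.5 × 15.8 × 2.7 × 10.9 × 0.93 = 216.22 kPa
q_ult = 244.27 + 216.22 = 460.49 kPa.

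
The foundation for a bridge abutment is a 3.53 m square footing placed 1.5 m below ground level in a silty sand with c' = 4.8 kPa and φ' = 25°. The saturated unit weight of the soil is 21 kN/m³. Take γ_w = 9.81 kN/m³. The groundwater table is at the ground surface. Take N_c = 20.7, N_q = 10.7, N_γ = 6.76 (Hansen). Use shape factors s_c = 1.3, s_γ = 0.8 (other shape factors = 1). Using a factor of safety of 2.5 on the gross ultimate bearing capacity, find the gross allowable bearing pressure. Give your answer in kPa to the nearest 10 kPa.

q_all ≈ 170 kPa

With the water table at the surface the whole profile is submerged: γ' = 21 − 9.81 = 11.19 kN/m³, so q = γ'·D_f = 16.785 kPa; the same γ' applies in the ½γBN_γ term.
q_ult = c·N_c·s_c + q·N_q + 0.5·γ·B·N_γ·s_γ
     = 4.8 × 20.7 × 1.3 + 16.785 × 10.7 + 0.5 × 11.19 × 3.53 × 6.76 × 0.8
     = 129.17 + 179.6 + 106.81 = 415.58 kPa.
q_all = 415.58 / 2.5 = 166.23 kPa.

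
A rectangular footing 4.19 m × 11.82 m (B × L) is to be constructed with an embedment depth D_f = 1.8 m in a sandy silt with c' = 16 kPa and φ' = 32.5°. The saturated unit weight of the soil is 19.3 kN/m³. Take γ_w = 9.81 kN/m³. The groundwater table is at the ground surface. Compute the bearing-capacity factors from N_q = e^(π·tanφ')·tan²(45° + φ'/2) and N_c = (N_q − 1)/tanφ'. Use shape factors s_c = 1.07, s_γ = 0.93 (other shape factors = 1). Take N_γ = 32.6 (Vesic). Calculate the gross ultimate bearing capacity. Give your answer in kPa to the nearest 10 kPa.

q_ult ≈ 1660 kPa

tan32.5° = 0.6371, so N_q = e^(π×0.6371)·tan²(61.25°) = 7.4 × 3.322 = 24.58.
N_c = (24.58 − 1)/tan32.5° = 37.02.
γ' = 19.3 − 9.81 = 9.49 kN/m³ (submerged throughout). q = 9.49 × 1.8 = 17.082 kPa; the same γ' applies in the ½γBN_γ term.
c·N_c·s_c = 16 × 37.02 × 1.07 = 633.79 kPa
q·N_q = 17.082 × 24.585 = 419.95 kPa
0.5·γ·B·N_γ·s_γ = 0.5 × 9.49 × 4.19 × 32.6 × 0.93 = 602.77 kPa
q_ult = 633.79 + 419.95 + 602.77 = 1656.5 kPa.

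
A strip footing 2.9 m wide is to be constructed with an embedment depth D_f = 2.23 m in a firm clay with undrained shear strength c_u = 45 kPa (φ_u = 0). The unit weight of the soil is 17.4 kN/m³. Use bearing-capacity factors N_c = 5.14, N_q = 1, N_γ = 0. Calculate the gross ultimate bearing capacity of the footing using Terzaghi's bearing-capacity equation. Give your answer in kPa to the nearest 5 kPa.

Overburden at base level: q = 17.4 × 2.23 = 38.802 kPa.
Cohesion term c·N_c = 45 × 5.14 = 231.3 kPa; surcharge term q·N_q = 38.802 × 1 = 38.802 kPa.
q_ult = 231.3 + 38.802 = 270.1 kPa.

q_ult ≈ 270 kPa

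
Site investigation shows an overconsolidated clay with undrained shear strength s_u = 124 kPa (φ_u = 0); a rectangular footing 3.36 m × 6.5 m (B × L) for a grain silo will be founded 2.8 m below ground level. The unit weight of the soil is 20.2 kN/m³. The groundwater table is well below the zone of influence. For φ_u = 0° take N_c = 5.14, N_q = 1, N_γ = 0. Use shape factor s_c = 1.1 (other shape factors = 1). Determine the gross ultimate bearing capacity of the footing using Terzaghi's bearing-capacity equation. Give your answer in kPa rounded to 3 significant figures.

q_ult ≈ 758 kPa

Overburden at base level: q = 20.2 × 2.8 = 56.56 kPa.
Cohesion term c·N_c·s_c = 124 × 5.14 × 1.1 = 701.1 kPa; surcharge term q·N_q = 56.56 × 1 = 56.56 kPa.
q_ult = 701.1 + 56.56 = 757.66 kPa.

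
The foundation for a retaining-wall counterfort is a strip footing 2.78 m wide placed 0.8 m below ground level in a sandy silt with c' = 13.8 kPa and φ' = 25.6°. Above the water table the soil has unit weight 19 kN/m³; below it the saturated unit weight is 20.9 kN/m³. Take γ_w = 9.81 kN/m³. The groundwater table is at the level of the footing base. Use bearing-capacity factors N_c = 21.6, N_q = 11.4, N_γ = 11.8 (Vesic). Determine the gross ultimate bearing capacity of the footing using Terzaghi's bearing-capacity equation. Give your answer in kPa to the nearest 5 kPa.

q = γ·D_f = 19 × 0.8 = 15.2 kPa.
For the ½γBN_γ term take γ' = 20.9 − 9.81 = 11.09 kN/m³ (soil below base is submerged).
c·N_c = 13.8 × 21.6 = 298.08 kPa
q·N_q = 15.2 × 11.4 = 173.28 kPa
0.5·γ·B·N_γ = 0.5 × 11.09 × 2.78 × 11.8 = 181.9 kPa
q_ult = 298.08 + 173.28 + 181.9 = 653.26 kPa.

q_ult ≈ 655 kPa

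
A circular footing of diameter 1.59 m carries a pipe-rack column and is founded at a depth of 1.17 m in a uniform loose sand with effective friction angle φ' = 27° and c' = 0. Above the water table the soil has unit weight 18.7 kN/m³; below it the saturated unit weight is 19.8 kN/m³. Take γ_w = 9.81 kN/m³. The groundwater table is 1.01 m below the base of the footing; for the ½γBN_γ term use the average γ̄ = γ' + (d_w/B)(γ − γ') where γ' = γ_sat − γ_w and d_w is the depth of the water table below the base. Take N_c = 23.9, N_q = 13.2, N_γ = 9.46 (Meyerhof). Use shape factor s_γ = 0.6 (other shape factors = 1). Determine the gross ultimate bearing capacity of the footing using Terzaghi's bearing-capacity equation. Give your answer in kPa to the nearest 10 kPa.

q = γ·D_f = 18.7 × 1.17 = 21.879 kPa.
γ' = 9.99 kN/m³; averaging over the depth B below the base, γ̄ = γ' + (d_w/B)(γ − γ') = 15.523 kN/m³.
q·N_q = 21.879 × 13.2 = 288.8 kPa
0.5·γ·B·N_γ·s_γ = 0.5 × 15.523 × 1.59 × 9.46 × 0.6 = 70.045 kPa
q_ult = 288.8 + 70.045 = 358.85 kPa.

q_ult ≈ 360 kPa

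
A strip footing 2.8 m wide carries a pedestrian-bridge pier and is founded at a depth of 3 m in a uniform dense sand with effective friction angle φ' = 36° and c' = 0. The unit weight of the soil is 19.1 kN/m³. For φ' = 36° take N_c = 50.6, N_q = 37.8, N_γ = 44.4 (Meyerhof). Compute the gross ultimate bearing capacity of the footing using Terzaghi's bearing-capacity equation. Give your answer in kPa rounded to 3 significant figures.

q = γ·D_f = 19.1 × 3 = 57.3 kPa.
q·N_q = 57.3 × 37.8 = 2165.9 kPa
0.5·γ·B·N_γ = 0.5 × 19.1 × 2.8 × 44.4 = 1187.3 kPa
q_ult = 2165.9 + 1187.3 = 3353.2 kPa.

q_ult ≈ 3350 kPa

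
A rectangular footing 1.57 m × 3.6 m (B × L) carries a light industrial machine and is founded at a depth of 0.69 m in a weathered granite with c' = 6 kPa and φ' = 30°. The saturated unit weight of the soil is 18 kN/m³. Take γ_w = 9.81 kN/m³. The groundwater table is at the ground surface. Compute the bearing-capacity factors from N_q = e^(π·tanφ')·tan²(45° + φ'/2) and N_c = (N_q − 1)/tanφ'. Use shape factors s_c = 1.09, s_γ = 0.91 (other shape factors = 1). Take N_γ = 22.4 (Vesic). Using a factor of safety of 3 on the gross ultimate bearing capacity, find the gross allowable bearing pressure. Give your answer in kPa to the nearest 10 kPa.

N_q = e^(π·tan30°)·tan²(60°) = 18.4; N_c = (N_q − 1)/tanφ' = 30.14.
With the water table at the surface the whole profile is submerged: γ' = 18 − 9.81 = 8.19 kN/m³, so q = γ'·D_f = 5.6511 kPa; the same γ' applies in the ½γBN_γ term.
q_ult = c·N_c·s_c + q·N_q + 0.5·γ·B·N_γ·s_γ
     = 6 × 30.14 × 1.09 + 5.6511 × 18.401 + 0.5 × 8.19 × 1.57 × 22.4 × 0.91
     = 197.11 + 103.99 + 131.05 = 432.15 kPa.
q_all = 432.15 / 3 = 144.05 kPa.

q_all ≈ 140 kPa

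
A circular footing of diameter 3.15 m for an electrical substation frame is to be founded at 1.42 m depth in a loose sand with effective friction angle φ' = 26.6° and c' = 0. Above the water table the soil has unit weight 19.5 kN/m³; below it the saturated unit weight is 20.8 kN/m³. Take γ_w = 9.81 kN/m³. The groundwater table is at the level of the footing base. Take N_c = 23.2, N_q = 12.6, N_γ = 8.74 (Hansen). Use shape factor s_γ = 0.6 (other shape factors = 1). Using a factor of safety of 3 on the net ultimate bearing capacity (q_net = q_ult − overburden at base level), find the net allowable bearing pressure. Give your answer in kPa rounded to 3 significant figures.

q_all(net) ≈ 137 kPa

Effective surcharge at the founding depth q = γ·D_f = 19.5 × 1.42 = 27.69 kPa.
The water table coincides with the base, so in the self-weight term γ → γ' = 10.99 kN/m³.
q_ult = q·N_q + 0.5·γ·B·N_γ·s_γ
     = 27.69 × 12.6 + 0.5 × 10.99 × 3.15 × 8.74 × 0.6
     = 348.89 + 90.77 = 439.66 kPa.
q_net = 439.66 − 27.69 = 411.97 kPa.
q_all(net) = 411.97 / 3 = 137.32 kPa.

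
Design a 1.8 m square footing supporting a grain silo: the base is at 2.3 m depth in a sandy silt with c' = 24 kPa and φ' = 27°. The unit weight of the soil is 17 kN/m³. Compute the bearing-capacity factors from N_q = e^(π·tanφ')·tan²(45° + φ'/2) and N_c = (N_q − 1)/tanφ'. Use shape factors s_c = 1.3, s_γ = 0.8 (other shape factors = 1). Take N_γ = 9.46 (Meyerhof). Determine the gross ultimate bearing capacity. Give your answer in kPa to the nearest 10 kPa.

tan27° = 0.5095, so N_q = e^(π×0.5095)·tan²(58.5°) = 4.957 × 2.663 = 13.2.
N_c = (13.2 − 1)/tan27° = 23.94.
Overburden at base level: q = 17 × 2.3 = 39.1 kPa.
Cohesion term c·N_c·s_c = 24 × 23.942 × 1.3 = 747 kPa; surcharge term q·N_q = 39.1 × 13.199 = 516.09 kPa; self-weight term 0.5·γ·B·N_γ·s_γ = 0.5 × 17 × 1.8 × 9.46 × 0.8 = 115.79 kPa.
q_ult = 747 + 516.09 + 115.79 = 1378.9 kPa.

q_ult ≈ 1380 kPa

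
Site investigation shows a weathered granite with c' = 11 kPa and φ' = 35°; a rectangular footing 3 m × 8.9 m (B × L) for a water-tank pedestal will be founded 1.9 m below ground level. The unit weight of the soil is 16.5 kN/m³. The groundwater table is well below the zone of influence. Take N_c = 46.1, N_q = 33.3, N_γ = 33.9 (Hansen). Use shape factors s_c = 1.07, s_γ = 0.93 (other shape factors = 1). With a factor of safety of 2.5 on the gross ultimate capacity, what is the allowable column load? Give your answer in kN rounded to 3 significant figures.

q = γ·D_f = 16.5 × 1.9 = 31.35 kPa.
c·N_c·s_c = 11 × 46.1 × 1.07 = 542.6 kPa
q·N_q = 31.35 × 33.3 = 1044 kPa
0.5·γ·B·N_γ·s_γ = 0.5 × 16.5 × 3 × 33.9 × 0.93 = 780.29 kPa
q_ult = 542.6 + 1044 + 780.29 = 2366.8 kPa.
Gross allowable pressure q_all = 2366.8 / 2.5 = 946.74 kPa.
Footing area = 26.7 m², so allowable column load = 946.74 × 26.7 = 25278 kN.

P_all ≈ 25300 kN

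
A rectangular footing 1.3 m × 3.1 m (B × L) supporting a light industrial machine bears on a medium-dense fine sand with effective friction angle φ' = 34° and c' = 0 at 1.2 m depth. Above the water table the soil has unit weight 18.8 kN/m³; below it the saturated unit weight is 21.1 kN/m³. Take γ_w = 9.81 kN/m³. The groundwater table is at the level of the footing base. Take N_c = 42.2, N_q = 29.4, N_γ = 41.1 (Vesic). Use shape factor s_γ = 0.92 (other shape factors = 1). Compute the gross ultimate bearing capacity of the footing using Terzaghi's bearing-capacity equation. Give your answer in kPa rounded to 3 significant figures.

q_ult ≈ 941 kPa

q = γ·D_f = 18.8 × 1.2 = 22.56 kPa.
For the ½γBN_γ term take γ' = 21.1 − 9.81 = 11.29 kN/m³ (soil below base is submerged).
q·N_q = 22.56 × 29.4 = 663.26 kPa
0.5·γ·B·N_γ·s_γ = 0.5 × 11.29 × 1.3 × 41.1 × 0.92 = 277.48 kPa
q_ult = 663.26 + 277.48 = 940.75 kPa.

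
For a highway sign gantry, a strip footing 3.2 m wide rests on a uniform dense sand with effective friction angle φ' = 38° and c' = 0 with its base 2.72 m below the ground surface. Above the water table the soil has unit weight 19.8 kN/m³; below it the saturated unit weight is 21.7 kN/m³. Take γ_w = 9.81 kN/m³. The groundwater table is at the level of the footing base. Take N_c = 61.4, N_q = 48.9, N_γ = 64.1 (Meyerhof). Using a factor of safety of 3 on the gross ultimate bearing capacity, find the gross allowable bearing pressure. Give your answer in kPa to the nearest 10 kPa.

Overburden at base level: q = 19.8 × 2.72 = 53.856 kPa.
Below the base the soil is submerged, so the ½γBN_γ term uses γ' = 21.7 − 9.81 = 11.89 kN/m³.
Surcharge term q·N_q = 53.856 × 48.9 = 2633.6 kPa; self-weight term 0.5·γ·B·N_γ = 0.5 × 11.89 × 3.2 × 64.1 = 1219.4 kPa.
q_ult = 2633.6 + 1219.4 = 3853 kPa.
q_all = 3853 / 3 = 1284.3 kPa.

q_all ≈ 1280 kPa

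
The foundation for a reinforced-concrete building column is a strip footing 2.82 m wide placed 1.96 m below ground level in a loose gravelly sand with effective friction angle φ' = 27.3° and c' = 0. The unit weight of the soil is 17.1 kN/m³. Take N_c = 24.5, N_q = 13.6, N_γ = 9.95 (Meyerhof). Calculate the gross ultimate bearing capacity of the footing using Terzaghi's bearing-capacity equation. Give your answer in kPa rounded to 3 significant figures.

q_ult ≈ 696 kPa

Overburden at base level: q = 17.1 × 1.96 = 33.516 kPa.
Surcharge term q·N_q = 33.516 × 13.6 = 455.82 kPa; self-weight term 0.5·γ·B·N_γ = 0.5 × 17.1 × 2.82 × 9.95 = 239.9 kPa.
q_ult = 455.82 + 239.9 = 695.72 kPa.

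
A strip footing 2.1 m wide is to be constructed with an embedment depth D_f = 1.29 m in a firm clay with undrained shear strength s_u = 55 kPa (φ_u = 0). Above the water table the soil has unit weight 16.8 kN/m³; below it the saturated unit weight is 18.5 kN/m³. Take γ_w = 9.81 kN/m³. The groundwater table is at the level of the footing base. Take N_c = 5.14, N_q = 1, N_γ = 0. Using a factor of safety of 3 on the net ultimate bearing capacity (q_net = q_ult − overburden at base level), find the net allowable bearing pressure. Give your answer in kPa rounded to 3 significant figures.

q = γ·D_f = 16.8 × 1.29 = 21.672 kPa.
c·N_c = 55 × 5.14 = 282.7 kPa
q·N_q = 21.672 × 1 = 21.672 kPa
q_ult = 282.7 + 21.672 = 304.37 kPa.
q_net = 304.37 − 21.672 = 282.7 kPa.
q_all(net) = 282.7 / 3 = 94.233 kPa.

q_all(net) ≈ 94.2 kPa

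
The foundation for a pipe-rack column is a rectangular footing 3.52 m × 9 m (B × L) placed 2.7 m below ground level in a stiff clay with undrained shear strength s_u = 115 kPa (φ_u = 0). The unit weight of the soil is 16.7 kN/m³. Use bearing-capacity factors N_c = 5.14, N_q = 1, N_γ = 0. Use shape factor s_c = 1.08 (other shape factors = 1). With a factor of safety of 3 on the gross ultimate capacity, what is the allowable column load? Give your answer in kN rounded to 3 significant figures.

P_all ≈ 7220 kN

q = γ·D_f = 16.7 × 2.7 = 45.09 kPa.
c·N_c·s_c = 115 × 5.14 × 1.08 = 638.39 kPa
q·N_q = 45.09 × 1 = 45.09 kPa
q_ult = 638.39 + 45.09 = 683.48 kPa.
Gross allowable pressure q_all = 683.48 / 3 = 227.83 kPa.
Footing area = 31.68 m², so allowable column load = 227.83 × 31.68 = 7217.5 kN.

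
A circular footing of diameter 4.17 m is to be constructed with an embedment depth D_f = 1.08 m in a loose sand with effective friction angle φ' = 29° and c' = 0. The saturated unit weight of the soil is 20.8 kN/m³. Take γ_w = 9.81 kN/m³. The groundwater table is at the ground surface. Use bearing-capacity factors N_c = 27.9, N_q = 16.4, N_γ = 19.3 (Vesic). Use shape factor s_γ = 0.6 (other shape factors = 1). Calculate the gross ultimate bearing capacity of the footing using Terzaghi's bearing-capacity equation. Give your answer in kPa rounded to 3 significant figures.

Water table at ground surface, so effective unit weight γ' = 20.8 − 9.81 = 10.99 kN/m³ is used throughout; overburden q = 10.99 × 1.08 = 11.869 kPa; the same γ' applies in the ½γBN_γ term.
Surcharge term q·N_q = 11.869 × 16.4 = 194.65 kPa; self-weight term 0.5·γ·B·N_γ·s_γ = 0.5 × 10.99 × 4.17 × 19.3 × 0.6 = 265.35 kPa.
q_ult = 194.65 + 265.35 = 460 kPa.

q_ult ≈ 460 kPa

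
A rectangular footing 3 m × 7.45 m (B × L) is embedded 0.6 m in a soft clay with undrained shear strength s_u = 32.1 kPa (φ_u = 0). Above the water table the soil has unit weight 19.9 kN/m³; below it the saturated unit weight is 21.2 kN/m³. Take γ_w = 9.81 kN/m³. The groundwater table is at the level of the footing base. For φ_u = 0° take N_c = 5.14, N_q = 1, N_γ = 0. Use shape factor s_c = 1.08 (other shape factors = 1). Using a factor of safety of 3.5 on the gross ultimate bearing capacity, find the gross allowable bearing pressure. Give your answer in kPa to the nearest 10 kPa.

Effective surcharge at the founding depth q = γ·D_f = 19.9 × 0.6 = 11.94 kPa.
q_ult = c·N_c·s_c + q·N_q
     = 32.1 × 5.14 × 1.08 + 11.94 × 1
     = 178.19 + 11.94 = 190.13 kPa.
q_all = 190.13 / 3.5 = 54.324 kPa.

q_all ≈ 50 kPa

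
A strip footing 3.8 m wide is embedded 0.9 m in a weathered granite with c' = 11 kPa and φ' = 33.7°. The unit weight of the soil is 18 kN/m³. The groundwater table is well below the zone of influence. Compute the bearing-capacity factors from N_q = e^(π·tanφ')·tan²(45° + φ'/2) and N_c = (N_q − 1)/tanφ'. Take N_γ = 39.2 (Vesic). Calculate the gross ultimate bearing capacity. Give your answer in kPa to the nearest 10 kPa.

q_ult ≈ 2250 kPa

tan33.7° = 0.6669, so N_q = e^(π×0.6669)·tan²(61.85°) = 8.127 × 3.493 = 28.39.
N_c = (28.39 − 1)/tan33.7° = 41.06.
q = γ·D_f = 18 × 0.9 = 16.2 kPa.
c·N_c = 11 × 41.063 = 451.7 kPa
q·N_q = 16.2 × 28.386 = 459.85 kPa
0.5·γ·B·N_γ = 0.5 × 18 × 3.8 × 39.2 = 1340.6 kPa
q_ult = 451.7 + 459.85 + 1340.6 = 2252.2 kPa.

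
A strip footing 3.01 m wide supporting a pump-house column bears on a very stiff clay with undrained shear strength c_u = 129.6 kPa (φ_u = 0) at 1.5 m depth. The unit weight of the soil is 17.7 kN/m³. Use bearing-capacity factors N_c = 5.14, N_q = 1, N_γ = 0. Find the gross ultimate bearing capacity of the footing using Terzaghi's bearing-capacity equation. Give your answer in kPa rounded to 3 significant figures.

q_ult ≈ 693 kPa

Overburden at base level: q = 17.7 × 1.5 = 26.55 kPa.
Cohesion term c·N_c = 129.6 × 5.14 = 666.14 kPa; surcharge term q·N_q = 26.55 × 1 = 26.55 kPa.
q_ult = 666.14 + 26.55 = 692.69 kPa.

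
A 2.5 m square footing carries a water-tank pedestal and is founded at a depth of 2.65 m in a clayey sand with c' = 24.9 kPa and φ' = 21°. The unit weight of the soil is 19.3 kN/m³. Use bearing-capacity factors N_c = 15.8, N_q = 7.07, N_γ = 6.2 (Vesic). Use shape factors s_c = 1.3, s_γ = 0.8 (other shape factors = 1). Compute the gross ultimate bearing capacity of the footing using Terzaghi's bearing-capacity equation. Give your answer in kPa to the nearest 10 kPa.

q_ult ≈ 990 kPa

Effective surcharge at the founding depth q = γ·D_f = 19.3 × 2.65 = 51.145 kPa.
q_ult = c·N_c·s_c + q·N_q + 0.5·γ·B·N_γ·s_γ
     = 24.9 × 15.8 × 1.3 + 51.145 × 7.07 + 0.5 × 19.3 × 2.5 × 6.2 × 0.8
     = 511.45 + 361.6 + 119.66 = 992.7 kPa.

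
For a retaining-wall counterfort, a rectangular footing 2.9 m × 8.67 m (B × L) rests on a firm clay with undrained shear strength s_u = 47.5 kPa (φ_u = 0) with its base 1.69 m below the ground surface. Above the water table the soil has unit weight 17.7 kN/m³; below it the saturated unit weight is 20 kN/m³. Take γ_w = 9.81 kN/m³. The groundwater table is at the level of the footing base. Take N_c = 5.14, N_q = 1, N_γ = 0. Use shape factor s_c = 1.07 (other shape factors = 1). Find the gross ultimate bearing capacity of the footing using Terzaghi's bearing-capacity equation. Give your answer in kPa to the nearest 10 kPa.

q = γ·D_f = 17.7 × 1.69 = 29.913 kPa.
c·N_c·s_c = 47.5 × 5.14 × 1.07 = 261.24 kPa
q·N_q = 29.913 × 1 = 29.913 kPa
q_ult = 261.24 + 29.913 = 291.15 kPa.

q_ult ≈ 290 kPa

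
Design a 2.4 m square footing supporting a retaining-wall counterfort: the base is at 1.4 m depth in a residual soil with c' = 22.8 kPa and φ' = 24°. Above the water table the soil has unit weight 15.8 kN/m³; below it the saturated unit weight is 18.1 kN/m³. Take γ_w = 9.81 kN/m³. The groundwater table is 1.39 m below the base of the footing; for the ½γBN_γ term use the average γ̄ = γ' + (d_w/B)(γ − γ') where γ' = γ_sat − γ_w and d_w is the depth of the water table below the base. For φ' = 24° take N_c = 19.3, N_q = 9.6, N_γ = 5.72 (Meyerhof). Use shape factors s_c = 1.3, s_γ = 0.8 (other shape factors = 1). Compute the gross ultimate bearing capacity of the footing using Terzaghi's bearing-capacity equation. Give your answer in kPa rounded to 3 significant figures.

q_ult ≈ 854 kPa

Effective surcharge at the founding depth q = γ·D_f = 15.8 × 1.4 = 22.12 kPa.
With d_w = 1.39 m < B, γ̄ = 8.29 + (1.39/2.4) × (15.8 − 8.29) = 12.64 kN/m³.
q_ult = c·N_c·s_c + q·N_q + 0.5·γ·B·N_γ·s_γ
     = 22.8 × 19.3 × 1.3 + 22.12 × 9.6 + 0.5 × 12.64 × 2.4 × 5.72 × 0.8
     = 572.05 + 212.35 + 69.406 = 853.81 kPa.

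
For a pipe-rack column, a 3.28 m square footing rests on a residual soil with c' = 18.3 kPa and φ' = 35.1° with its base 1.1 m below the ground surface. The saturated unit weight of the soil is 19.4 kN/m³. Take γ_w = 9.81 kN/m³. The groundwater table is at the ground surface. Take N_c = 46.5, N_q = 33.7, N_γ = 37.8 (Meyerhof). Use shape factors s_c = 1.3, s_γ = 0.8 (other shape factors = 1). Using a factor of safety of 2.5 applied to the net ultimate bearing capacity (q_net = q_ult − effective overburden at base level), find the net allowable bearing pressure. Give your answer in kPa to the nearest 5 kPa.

q_all(net) ≈ 770 kPa

With the water table at the surface the whole profile is submerged: γ' = 19.4 − 9.81 = 9.59 kN/m³, so q = γ'·D_f = 10.549 kPa; the same γ' applies in the ½γBN_γ term.
q_ult = c·N_c·s_c + q·N_q + 0.5·γ·B·N_γ·s_γ
     = 18.3 × 46.5 × 1.3 + 10.549 × 33.7 + 0.5 × 9.59 × 3.28 × 37.8 × 0.8
     = 1106.2 + 355.5 + 475.6 = 1937.3 kPa.
Net ultimate: q_net = 1937.3 − 10.549 = 1926.8 kPa.
q_all(net) = 1926.8 / 2.5 = 770.72 kPa.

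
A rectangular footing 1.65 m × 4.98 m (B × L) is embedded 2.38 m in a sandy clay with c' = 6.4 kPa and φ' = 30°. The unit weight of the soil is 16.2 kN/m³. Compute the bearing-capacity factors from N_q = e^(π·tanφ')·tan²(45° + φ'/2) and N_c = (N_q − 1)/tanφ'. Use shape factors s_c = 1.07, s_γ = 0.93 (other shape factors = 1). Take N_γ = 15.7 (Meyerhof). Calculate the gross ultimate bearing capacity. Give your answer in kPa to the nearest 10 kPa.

tan30° = 0.5774, so N_q = e^(π×0.5774)·tan²(60°) = 6.134 × 3.0 = 18.4.
N_c = (18.4 − 1)/tan30° = 30.14.
q = γ·D_f = 16.2 × 2.38 = 38.556 kPa.
c·N_c·s_c = 6.4 × 30.14 × 1.07 = 206.4 kPa
q·N_q = 38.556 × 18.401 = 709.47 kPa
0.5·γ·B·N_γ·s_γ = 0.5 × 16.2 × 1.65 × 15.7 × 0.93 = 195.14 kPa
q_ult = 206.4 + 709.47 + 195.14 = 1111 kPa.

q_ult ≈ 1110 kPa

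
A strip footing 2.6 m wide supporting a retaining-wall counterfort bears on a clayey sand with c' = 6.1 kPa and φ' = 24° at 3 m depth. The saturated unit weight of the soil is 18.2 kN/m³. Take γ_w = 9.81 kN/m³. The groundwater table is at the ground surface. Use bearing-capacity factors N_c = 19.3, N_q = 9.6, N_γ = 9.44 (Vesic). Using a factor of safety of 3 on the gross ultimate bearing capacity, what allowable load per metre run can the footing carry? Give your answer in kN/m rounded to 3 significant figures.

Water table at ground surface, so effective unit weight γ' = 18.2 − 9.81 = 8.39 kN/m³ is used throughout; overburden q = 8.39 × 3 = 25.17 kPa; the same γ' applies in the ½γBN_γ term.
Cohesion term c·N_c = 6.1 × 19.3 = 117.73 kPa; surcharge term q·N_q = 25.17 × 9.6 = 241.63 kPa; self-weight term 0.5·γ·B·N_γ = 0.5 × 8.39 × 2.6 × 9.44 = 102.96 kPa.
q_ult = 117.73 + 241.63 + 102.96 = 462.32 kPa.
Gross allowable pressure q_all = 462.32 / 3 = 154.11 kPa.
Allowable wall load = q_all × B = 154.11 × 2.6 = 400.68 kN per metre run.

≈ 401 kN/m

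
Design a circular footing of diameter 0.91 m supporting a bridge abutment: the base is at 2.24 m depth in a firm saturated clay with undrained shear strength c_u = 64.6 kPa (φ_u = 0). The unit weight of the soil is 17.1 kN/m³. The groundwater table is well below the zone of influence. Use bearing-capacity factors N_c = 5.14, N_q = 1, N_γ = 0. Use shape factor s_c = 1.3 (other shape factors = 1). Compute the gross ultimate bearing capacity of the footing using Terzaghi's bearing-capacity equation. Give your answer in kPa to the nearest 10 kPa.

q_ult ≈ 470 kPa

q = γ·D_f = 17.1 × 2.24 = 38.304 kPa.
c·N_c·s_c = 64.6 × 5.14 × 1.3 = 431.66 kPa
q·N_q = 38.304 × 1 = 38.304 kPa
q_ult = 431.66 + 38.304 = 469.96 kPa.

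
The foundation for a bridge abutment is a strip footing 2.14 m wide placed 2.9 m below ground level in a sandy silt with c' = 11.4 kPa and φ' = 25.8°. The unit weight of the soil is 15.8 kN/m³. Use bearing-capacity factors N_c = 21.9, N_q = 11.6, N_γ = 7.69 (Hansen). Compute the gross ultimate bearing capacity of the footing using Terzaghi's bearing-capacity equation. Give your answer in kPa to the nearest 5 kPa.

q_ult ≈ 910 kPa

Overburden at base level: q = 15.8 × 2.9 = 45.82 kPa.
Cohesion term c·N_c = 11.4 × 21.9 = 249.66 kPa; surcharge term q·N_q = 45.82 × 11.6 = 531.51 kPa; self-weight term 0.5·γ·B·N_γ = 0.5 × 15.8 × 2.14 × 7.69 = 130.01 kPa.
q_ult = 249.66 + 531.51 + 130.01 = 911.18 kPa.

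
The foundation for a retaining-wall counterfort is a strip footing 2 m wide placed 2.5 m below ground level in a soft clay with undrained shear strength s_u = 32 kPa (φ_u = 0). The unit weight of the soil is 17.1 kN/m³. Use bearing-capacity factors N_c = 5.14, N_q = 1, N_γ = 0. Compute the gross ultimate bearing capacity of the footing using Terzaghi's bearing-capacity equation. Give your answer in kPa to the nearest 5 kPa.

q = γ·D_f = 17.1 × 2.5 = 42.75 kPa.
c·N_c = 32 × 5.14 = 164.48 kPa
q·N_q = 42.75 × 1 = 42.75 kPa
q_ult = 164.48 + 42.75 = 207.23 kPa.

q_ult ≈ 205 kPa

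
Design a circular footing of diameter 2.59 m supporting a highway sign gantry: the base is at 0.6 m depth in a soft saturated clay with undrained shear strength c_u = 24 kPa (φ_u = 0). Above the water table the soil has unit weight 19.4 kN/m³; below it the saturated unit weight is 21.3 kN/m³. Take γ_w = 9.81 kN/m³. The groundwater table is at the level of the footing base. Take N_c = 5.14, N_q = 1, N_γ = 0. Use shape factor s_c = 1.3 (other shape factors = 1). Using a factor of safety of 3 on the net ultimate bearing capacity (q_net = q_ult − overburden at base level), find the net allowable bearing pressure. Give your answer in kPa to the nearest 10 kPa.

Overburden at base level: q = 19.4 × 0.6 = 11.64 kPa.
Cohesion term c·N_c·s_c = 24 × 5.14 × 1.3 = 160.37 kPa; surcharge term q·N_q = 11.64 × 1 = 11.64 kPa.
q_ult = 160.37 + 11.64 = 172.01 kPa.
q_net = 172.01 − 11.64 = 160.37 kPa.
q_all(net) = 160.37 / 3 = 53.456 kPa.

q_all(net) ≈ 50 kPa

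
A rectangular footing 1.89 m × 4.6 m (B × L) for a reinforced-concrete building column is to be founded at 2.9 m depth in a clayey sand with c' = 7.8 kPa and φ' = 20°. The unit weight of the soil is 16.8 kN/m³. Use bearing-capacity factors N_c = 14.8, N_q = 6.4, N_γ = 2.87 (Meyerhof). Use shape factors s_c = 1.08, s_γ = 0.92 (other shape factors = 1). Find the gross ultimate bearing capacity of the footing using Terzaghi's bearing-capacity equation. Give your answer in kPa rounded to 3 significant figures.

q_ult ≈ 478 kPa

Overburden at base level: q = 16.8 × 2.9 = 48.72 kPa.
Cohesion term c·N_c·s_c = 7.8 × 14.8 × 1.08 = 124.68 kPa; surcharge term q·N_q = 48.72 × 6.4 = 311.81 kPa; self-weight term 0.5·γ·B·N_γ·s_γ = 0.5 × 16.8 × 1.89 × 2.87 × 0.92 = 41.919 kPa.
q_ult = 124.68 + 311.81 + 41.919 = 478.4 kPa.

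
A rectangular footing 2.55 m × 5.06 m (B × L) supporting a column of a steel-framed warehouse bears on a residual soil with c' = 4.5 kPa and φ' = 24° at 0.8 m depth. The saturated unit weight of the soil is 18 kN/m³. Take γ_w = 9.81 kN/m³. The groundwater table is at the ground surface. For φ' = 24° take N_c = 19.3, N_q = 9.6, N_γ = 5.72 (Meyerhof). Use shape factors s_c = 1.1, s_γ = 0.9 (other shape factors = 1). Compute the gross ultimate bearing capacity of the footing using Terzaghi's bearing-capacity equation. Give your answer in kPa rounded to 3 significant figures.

q_ult ≈ 212 kPa

Water table at ground surface, so effective unit weight γ' = 18 − 9.81 = 8.19 kN/m³ is used throughout; overburden q = 8.19 × 0.8 = 6.552 kPa; the same γ' applies in the ½γBN_γ term.
Cohesion term c·N_c·s_c = 4.5 × 19.3 × 1.1 = 95.535 kPa; surcharge term q·N_q = 6.552 × 9.6 = 62.899 kPa; self-weight term 0.5·γ·B·N_γ·s_γ = 0.5 × 8.19 × 2.55 × 5.72 × 0.9 = 53.757 kPa.
q_ult = 95.535 + 62.899 + 53.757 = 212.19 kPa.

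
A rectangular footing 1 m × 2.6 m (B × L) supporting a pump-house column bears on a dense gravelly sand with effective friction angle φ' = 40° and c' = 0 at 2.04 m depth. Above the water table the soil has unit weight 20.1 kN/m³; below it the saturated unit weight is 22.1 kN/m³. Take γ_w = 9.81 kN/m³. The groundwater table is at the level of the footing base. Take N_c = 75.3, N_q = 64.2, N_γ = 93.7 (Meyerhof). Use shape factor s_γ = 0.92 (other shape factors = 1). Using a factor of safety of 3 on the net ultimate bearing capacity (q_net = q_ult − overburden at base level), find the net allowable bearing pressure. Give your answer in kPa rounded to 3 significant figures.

q_all(net) ≈ 1040 kPa

q = γ·D_f = 20.1 × 2.04 = 41.004 kPa.
For the ½γBN_γ term take γ' = 22.1 − 9.81 = 12.29 kN/m³ (soil below base is submerged).
q·N_q = 41.004 × 64.2 = 2632.5 kPa
0.5·γ·B·N_γ·s_γ = 0.5 × 12.29 × 1 × 93.7 × 0.92 = 529.72 kPa
q_ult = 2632.5 + 529.72 = 3162.2 kPa.
q_net = 3162.2 − 41.004 = 3121.2 kPa.
q_all(net) = 3121.2 / 3 = 1040.4 kPa.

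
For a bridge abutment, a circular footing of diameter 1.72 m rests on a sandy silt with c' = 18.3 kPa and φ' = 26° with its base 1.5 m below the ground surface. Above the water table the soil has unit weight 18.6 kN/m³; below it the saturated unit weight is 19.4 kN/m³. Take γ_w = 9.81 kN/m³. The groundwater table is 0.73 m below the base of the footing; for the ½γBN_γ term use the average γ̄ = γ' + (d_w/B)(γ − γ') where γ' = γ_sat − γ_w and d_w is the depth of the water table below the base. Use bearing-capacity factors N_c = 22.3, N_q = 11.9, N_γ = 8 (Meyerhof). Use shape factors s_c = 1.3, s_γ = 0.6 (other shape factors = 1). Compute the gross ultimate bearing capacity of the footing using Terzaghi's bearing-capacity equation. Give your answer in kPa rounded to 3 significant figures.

Effective surcharge at the founding depth q = γ·D_f = 18.6 × 1.5 = 27.9 kPa.
With d_w = 0.73 m < B, γ̄ = 9.59 + (0.73/1.72) × (18.6 − 9.59) = 13.414 kN/m³.
q_ult = c·N_c·s_c + q·N_q + 0.5·γ·B·N_γ·s_γ
     = 18.3 × 22.3 × 1.3 + 27.9 × 11.9 + 0.5 × 13.414 × 1.72 × 8 × 0.6
     = 530.52 + 332.01 + 55.373 = 917.9 kPa.

q_ult ≈ 918 kPa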